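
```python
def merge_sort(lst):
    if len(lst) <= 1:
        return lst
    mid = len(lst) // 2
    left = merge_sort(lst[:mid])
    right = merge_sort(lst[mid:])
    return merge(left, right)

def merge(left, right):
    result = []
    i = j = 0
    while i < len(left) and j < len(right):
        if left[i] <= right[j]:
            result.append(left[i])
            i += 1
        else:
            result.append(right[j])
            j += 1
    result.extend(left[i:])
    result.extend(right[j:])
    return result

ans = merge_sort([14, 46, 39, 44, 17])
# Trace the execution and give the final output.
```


merge_sort([14, 46, 39, 44, 17])
Split into [14, 46] and [39, 44, 17]
Left sorted: [14, 46]
Right sorted: [17, 39, 44]
Merge [14, 46] and [17, 39, 44]
= [14, 17, 39, 44, 46]


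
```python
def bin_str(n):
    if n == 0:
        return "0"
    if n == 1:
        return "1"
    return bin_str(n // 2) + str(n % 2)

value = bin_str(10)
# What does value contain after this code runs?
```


bin_str(10)
= bin_str(5) + "0"
= bin_str(2) + "1" + "0"
= bin_str(1) + "0" + "1" + "0"
= "1" + "0" + "1" + "0"
= "1010"


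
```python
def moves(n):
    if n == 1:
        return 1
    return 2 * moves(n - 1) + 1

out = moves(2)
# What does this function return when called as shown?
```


moves(2)
= 2 * moves(1) + 1
Now compute bottom-up:
moves(1) = 1
moves(2) = 2 * 1 + 1 = 3
= 3


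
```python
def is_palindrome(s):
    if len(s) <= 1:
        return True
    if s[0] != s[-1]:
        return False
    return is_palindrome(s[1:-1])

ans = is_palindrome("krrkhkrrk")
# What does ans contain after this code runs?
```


is_palindrome("krrkhkrrk")
"krrkhkrrk": s[0]='k' == s[-1]='k' -> is_palindrome("rrkhkrr")
"rrkhkrr": s[0]='r' == s[-1]='r' -> is_palindrome("rkhkr")
"rkhkr": s[0]='r' == s[-1]='r' -> is_palindrome("khk")
"khk": s[0]='k' == s[-1]='k' -> is_palindrome("h")
"h": len <= 1 -> True
= True


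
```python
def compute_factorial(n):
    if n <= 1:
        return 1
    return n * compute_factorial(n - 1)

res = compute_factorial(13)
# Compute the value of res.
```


compute_factorial(13)
= 13 * compute_factorial(12)
= 13 * 12 * compute_factorial(11)
= 13 * 12 * 11 * compute_factorial(10)
= 13 * 12 * 11 * 10 * compute_factorial(9)
= 13 * 12 * 11 * 10 * 9 * compute_factorial(8)
= 13 * 12 * 11 * 10 * 9 * 8 * compute_factorial(7)
= 13 * 12 * 11 * 10 * 9 * 8 * 7 * compute_factorial(6)
= 13 * 12 * 11 * 10 * 9 * 8 * 7 * 6 * compute_factorial(5)
= 13 * 12 * 11 * 10 * 9 * 8 * 7 * 6 * 5 * compute_factorial(4)
= 13 * 12 * 11 * 10 * 9 * 8 * 7 * 6 * 5 * 4 * compute_factorial(3)
= 13 * 12 * 11 * 10 * 9 * 8 * 7 * 6 * 5 * 4 * 3 * compute_factorial(2)
= 13 * 12 * 11 * 10 * 9 * 8 * 7 * 6 * 5 * 4 * 3 * 2 * compute_factorial(1)
= 13 * 12 * 11 * 10 * 9 * 8 * 7 * 6 * 5 * 4 * 3 * 2 * 1
= 6227020800


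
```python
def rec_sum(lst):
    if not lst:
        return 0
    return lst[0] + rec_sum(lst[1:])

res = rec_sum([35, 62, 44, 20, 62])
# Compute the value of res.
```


rec_sum([35, 62, 44, 20, 62])
= 35 + rec_sum([62, 44, 20, 62])
= 35 + 62 + rec_sum([44, 20, 62])
= 35 + 62 + 44 + rec_sum([20, 62])
= 35 + 62 + 44 + 20 + rec_sum([62])
= 35 + 62 + 44 + 20 + 62 + rec_sum([])
= 35 + 62 + 44 + 20 + 62 + 0
= 223


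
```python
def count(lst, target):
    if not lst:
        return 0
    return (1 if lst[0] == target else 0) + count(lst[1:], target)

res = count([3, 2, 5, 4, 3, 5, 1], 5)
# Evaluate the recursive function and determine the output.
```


count([3, 2, 5, 4, 3, 5, 1], 5)
lst[0]=3 != 5: 0 + count([2, 5, 4, 3, 5, 1], 5)
lst[0]=2 != 5: 0 + count([5, 4, 3, 5, 1], 5)
lst[0]=5 == 5: 1 + count([4, 3, 5, 1], 5)
lst[0]=4 != 5: 0 + count([3, 5, 1], 5)
lst[0]=3 != 5: 0 + count([5, 1], 5)
lst[0]=5 == 5: 1 + count([1], 5)
lst[0]=1 != 5: 0 + count([], 5)
= 2


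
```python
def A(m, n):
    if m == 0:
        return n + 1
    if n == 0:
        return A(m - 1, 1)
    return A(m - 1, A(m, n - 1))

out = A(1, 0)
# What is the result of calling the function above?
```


A(1, 0)
n == 0: return A(0, 1)
= A(0, 1) = 2
= 2


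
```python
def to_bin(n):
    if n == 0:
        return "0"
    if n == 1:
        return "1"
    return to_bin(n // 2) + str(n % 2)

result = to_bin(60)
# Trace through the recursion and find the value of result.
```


to_bin(60)
= to_bin(30) + "0"
= to_bin(15) + "0" + "0"
= to_bin(7) + "1" + "0" + "0"
= to_bin(3) + "1" + "1" + "0" + "0"
= to_bin(1) + "1" + "1" + "1" + "0" + "0"
= "1" + "1" + "1" + "1" + "0" + "0"
= "111100"


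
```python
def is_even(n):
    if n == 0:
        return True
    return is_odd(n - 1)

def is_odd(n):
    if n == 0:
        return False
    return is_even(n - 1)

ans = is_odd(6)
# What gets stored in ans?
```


is_odd(6)
= is_even(5)
= is_odd(4)
= is_even(3)
= is_odd(2)
= is_even(1)
= is_odd(0)
n == 0: return False
= False


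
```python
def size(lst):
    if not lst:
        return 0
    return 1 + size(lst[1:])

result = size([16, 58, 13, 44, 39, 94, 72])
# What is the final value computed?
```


size([16, 58, 13, 44, 39, 94, 72])
= 1 + size([58, 13, 44, 39, 94, 72])
= 1 + 1 + size([13, 44, 39, 94, 72])
= 1 + 1 + 1 + size([44, 39, 94, 72])
= 1 + 1 + 1 + 1 + size([39, 94, 72])
= 1 + 1 + 1 + 1 + 1 + size([94, 72])
= 1 + 1 + 1 + 1 + 1 + 1 + size([72])
= 1 + 1 + 1 + 1 + 1 + 1 + 1 + size([])
= 1 + 1 + 1 + 1 + 1 + 1 + 1 + 0
= 7


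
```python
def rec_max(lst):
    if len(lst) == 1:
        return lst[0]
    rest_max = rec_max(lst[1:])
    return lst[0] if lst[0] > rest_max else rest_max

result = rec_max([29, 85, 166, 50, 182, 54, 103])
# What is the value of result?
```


rec_max([29, 85, 166, 50, 182, 54, 103])
= compare 29 with rec_max([85, 166, 50, 182, 54, 103])
= compare 85 with rec_max([166, 50, 182, 54, 103])
= compare 166 with rec_max([50, 182, 54, 103])
= compare 50 with rec_max([182, 54, 103])
= compare 182 with rec_max([54, 103])
= compare 54 with rec_max([103])
Base: rec_max([103]) = 103
compare 54 with 103: max = 103
compare 182 with 103: max = 182
compare 50 with 182: max = 182
compare 166 with 182: max = 182
compare 85 with 182: max = 182
compare 29 with 182: max = 182
= 182


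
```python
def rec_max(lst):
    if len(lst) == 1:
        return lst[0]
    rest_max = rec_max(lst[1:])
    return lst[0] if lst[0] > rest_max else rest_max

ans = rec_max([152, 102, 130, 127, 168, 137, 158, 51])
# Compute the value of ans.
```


rec_max([152, 102, 130, 127, 168, 137, 158, 51])
= compare 152 with rec_max([102, 130, 127, 168, 137, 158, 51])
= compare 102 with rec_max([130, 127, 168, 137, 158, 51])
= compare 130 with rec_max([127, 168, 137, 158, 51])
= compare 127 with rec_max([168, 137, 158, 51])
= compare 168 with rec_max([137, 158, 51])
= compare 137 with rec_max([158, 51])
= compare 158 with rec_max([51])
Base: rec_max([51]) = 51
compare 158 with 51: max = 158
compare 137 with 158: max = 158
compare 168 with 158: max = 168
compare 127 with 168: max = 168
compare 130 with 168: max = 168
compare 102 with 168: max = 168
compare 152 with 168: max = 168
= 168


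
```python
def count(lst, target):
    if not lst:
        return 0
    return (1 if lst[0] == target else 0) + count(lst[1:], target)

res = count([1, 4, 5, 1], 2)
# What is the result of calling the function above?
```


count([1, 4, 5, 1], 2)
lst[0]=1 != 2: 0 + count([4, 5, 1], 2)
lst[0]=4 != 2: 0 + count([5, 1], 2)
lst[0]=5 != 2: 0 + count([1], 2)
lst[0]=1 != 2: 0 + count([], 2)
= 0


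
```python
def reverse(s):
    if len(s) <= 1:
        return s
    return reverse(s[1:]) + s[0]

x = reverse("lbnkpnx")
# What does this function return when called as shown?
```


reverse("lbnkpnx")
= reverse("bnkpnx") + "l"
= reverse("nkpnx") + "b" + "l"
= reverse("kpnx") + "n" + "b" + "l"
= reverse("pnx") + "k" + "n" + "b" + "l"
= reverse("nx") + "p" + "k" + "n" + "b" + "l"
= reverse("x") + "n" + "p" + "k" + "n" + "b" + "l"
= "x" + "n" + "p" + "k" + "n" + "b" + "l"
= "xnpknbl"


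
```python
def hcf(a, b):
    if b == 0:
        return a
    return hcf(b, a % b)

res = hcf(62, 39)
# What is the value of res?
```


hcf(62, 39)
= hcf(39, 62 % 39) = hcf(39, 23)
= hcf(23, 39 % 23) = hcf(23, 16)
= hcf(16, 23 % 16) = hcf(16, 7)
= hcf(7, 16 % 7) = hcf(7, 2)
= hcf(2, 7 % 2) = hcf(2, 1)
= hcf(1, 2 % 1) = hcf(1, 0)
b == 0, return a = 1


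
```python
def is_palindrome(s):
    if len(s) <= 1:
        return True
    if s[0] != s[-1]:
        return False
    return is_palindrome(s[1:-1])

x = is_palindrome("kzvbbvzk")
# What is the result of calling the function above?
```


is_palindrome("kzvbbvzk")
"kzvbbvzk": s[0]='k' == s[-1]='k' -> is_palindrome("zvbbvz")
"zvbbvz": s[0]='z' == s[-1]='z' -> is_palindrome("vbbv")
"vbbv": s[0]='v' == s[-1]='v' -> is_palindrome("bb")
"bb": s[0]='b' == s[-1]='b' -> is_palindrome("")
"": len <= 1 -> True
= True


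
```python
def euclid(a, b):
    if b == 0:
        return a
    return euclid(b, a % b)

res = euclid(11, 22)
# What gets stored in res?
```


euclid(11, 22)
= euclid(22, 11 % 22) = euclid(22, 11)
= euclid(11, 22 % 11) = euclid(11, 0)
b == 0, return a = 11


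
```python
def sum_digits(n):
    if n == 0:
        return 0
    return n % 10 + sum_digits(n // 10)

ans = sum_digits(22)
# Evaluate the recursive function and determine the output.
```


sum_digits(22)
= 2 + sum_digits(2)
= 2 + 2 + sum_digits(0)
= 2 + 2 + 0
= 4


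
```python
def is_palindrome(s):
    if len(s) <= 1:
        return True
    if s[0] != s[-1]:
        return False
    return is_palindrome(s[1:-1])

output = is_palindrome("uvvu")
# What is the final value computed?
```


is_palindrome("uvvu")
"uvvu": s[0]='u' == s[-1]='u' -> is_palindrome("vv")
"vv": s[0]='v' == s[-1]='v' -> is_palindrome("")
"": len <= 1 -> True
= True


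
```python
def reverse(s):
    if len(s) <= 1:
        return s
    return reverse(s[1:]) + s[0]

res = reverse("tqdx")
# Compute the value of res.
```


reverse("tqdx")
= reverse("qdx") + "t"
= reverse("dx") + "q" + "t"
= reverse("x") + "d" + "q" + "t"
= "x" + "d" + "q" + "t"
= "xdqt"


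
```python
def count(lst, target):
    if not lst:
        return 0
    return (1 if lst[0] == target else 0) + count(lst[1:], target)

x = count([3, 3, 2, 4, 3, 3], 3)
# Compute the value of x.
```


count([3, 3, 2, 4, 3, 3], 3)
lst[0]=3 == 3: 1 + count([3, 2, 4, 3, 3], 3)
lst[0]=3 == 3: 1 + count([2, 4, 3, 3], 3)
lst[0]=2 != 3: 0 + count([4, 3, 3], 3)
lst[0]=4 != 3: 0 + count([3, 3], 3)
lst[0]=3 == 3: 1 + count([3], 3)
lst[0]=3 == 3: 1 + count([], 3)
= 4


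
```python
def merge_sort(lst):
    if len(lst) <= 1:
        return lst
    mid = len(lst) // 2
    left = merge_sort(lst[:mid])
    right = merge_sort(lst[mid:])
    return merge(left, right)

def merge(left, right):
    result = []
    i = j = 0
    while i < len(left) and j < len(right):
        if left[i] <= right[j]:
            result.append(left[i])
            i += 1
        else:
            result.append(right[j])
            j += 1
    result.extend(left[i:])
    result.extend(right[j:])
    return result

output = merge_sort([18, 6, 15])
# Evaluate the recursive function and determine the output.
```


merge_sort([18, 6, 15])
Split into [18] and [6, 15]
Left sorted: [18]
Right sorted: [6, 15]
Merge [18] and [6, 15]
= [6, 15, 18]


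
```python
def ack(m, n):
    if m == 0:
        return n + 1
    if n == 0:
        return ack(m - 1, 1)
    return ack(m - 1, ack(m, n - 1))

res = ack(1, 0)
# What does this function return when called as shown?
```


ack(1, 0)
n == 0: return ack(0, 1)
= ack(0, 1) = 2
= 2


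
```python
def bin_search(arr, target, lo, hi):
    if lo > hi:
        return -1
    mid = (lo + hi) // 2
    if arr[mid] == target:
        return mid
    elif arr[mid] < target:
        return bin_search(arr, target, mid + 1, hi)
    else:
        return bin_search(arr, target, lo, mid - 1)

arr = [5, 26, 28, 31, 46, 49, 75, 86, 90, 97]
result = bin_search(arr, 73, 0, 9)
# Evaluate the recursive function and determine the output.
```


bin_search(arr, 73, 0, 9)
lo=0, hi=9, mid=4, arr[mid]=46
46 < 73, search right half
lo=5, hi=9, mid=7, arr[mid]=86
86 > 73, search left half
lo=5, hi=6, mid=5, arr[mid]=49
49 < 73, search right half
lo=6, hi=6, mid=6, arr[mid]=75
75 > 73, search left half
lo > hi, target not found, return -1
= -1


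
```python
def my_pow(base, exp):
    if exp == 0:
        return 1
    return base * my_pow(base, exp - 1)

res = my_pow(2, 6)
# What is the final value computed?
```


my_pow(2, 6)
= 2 * my_pow(2, 5)
= 2 * 2 * my_pow(2, 4)
= 2 * 2 * 2 * my_pow(2, 3)
= 2 * 2 * 2 * 2 * my_pow(2, 2)
= 2 * 2 * 2 * 2 * 2 * my_pow(2, 1)
= 2 * 2 * 2 * 2 * 2 * 2 * my_pow(2, 0)
= 2 * 2 * 2 * 2 * 2 * 2 * 1
= 64


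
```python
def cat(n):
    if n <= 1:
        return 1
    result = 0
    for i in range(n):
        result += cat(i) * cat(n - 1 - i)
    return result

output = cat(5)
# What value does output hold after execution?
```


cat(5)
= sum of cat(i) * cat(5-1-i) for i in 0..4
First compute sub-values bottom-up:
  cat(0) = 1, cat(1) = 1
  cat(2) = 1*1 + 1*1 = 2
  cat(3) = 1*2 + 1*1 + 2*1 = 5
  cat(4) = 1*5 + 1*2 + 2*1 + 5*1 = 14
Now cat(5):
  cat(0)*cat(4) = 1*14 = 14
  cat(1)*cat(3) = 1*5 = 5
  cat(2)*cat(2) = 2*2 = 4
  cat(3)*cat(1) = 5*1 = 5
  cat(4)*cat(0) = 14*1 = 14
= 14 + 5 + 4 + 5 + 14
= 42


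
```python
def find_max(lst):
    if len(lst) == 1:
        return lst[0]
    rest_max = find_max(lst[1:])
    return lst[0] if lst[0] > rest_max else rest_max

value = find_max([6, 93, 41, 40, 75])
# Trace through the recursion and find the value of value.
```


find_max([6, 93, 41, 40, 75])
= compare 6 with find_max([93, 41, 40, 75])
= compare 93 with find_max([41, 40, 75])
= compare 41 with find_max([40, 75])
= compare 40 with find_max([75])
Base: find_max([75]) = 75
compare 40 with 75: max = 75
compare 41 with 75: max = 75
compare 93 with 75: max = 93
compare 6 with 93: max = 93
= 93


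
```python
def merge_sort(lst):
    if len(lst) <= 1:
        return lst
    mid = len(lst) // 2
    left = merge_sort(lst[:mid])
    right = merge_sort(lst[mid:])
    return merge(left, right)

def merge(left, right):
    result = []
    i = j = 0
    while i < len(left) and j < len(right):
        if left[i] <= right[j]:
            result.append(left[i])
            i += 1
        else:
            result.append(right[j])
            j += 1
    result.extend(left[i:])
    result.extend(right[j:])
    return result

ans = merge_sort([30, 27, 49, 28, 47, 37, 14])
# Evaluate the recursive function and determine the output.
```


merge_sort([30, 27, 49, 28, 47, 37, 14])
Split into [30, 27, 49] and [28, 47, 37, 14]
Left sorted: [27, 30, 49]
Right sorted: [14, 28, 37, 47]
Merge [27, 30, 49] and [14, 28, 37, 47]
= [14, 27, 28, 30, 37, 47, 49]


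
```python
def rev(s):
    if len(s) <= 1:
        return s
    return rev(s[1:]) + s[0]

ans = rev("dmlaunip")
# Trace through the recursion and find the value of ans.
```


rev("dmlaunip")
= rev("mlaunip") + "d"
= rev("launip") + "m" + "d"
= rev("aunip") + "l" + "m" + "d"
= rev("unip") + "a" + "l" + "m" + "d"
= rev("nip") + "u" + "a" + "l" + "m" + "d"
= rev("ip") + "n" + "u" + "a" + "l" + "m" + "d"
= rev("p") + "i" + "n" + "u" + "a" + "l" + "m" + "d"
= "p" + "i" + "n" + "u" + "a" + "l" + "m" + "d"
= "pinualmd"


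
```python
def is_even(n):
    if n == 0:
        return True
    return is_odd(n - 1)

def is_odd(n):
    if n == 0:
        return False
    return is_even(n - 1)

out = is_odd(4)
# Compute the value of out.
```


is_odd(4)
= is_even(3)
= is_odd(2)
= is_even(1)
= is_odd(0)
n == 0: return False
= False


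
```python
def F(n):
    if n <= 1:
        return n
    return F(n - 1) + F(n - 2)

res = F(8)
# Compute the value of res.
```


F(8)
= F(7) + F(6)
= (F(6) + F(5)) + F(6)
Computing bottom-up: F(0)=0, F(1)=1, F(2)=1, F(3)=2, F(4)=3, F(5)=5, F(6)=8, F(7)=13, F(8)=21
= 21


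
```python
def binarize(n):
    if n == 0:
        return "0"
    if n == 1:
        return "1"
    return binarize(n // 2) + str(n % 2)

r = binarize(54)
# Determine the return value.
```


binarize(54)
= binarize(27) + "0"
= binarize(13) + "1" + "0"
= binarize(6) + "1" + "1" + "0"
= binarize(3) + "0" + "1" + "1" + "0"
= binarize(1) + "1" + "0" + "1" + "1" + "0"
= "1" + "1" + "0" + "1" + "1" + "0"
= "110110"


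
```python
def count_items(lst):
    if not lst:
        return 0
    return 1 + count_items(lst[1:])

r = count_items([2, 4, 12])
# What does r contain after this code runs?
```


count_items([2, 4, 12])
= 1 + count_items([4, 12])
= 1 + 1 + count_items([12])
= 1 + 1 + 1 + count_items([])
= 1 + 1 + 1 + 0
= 3


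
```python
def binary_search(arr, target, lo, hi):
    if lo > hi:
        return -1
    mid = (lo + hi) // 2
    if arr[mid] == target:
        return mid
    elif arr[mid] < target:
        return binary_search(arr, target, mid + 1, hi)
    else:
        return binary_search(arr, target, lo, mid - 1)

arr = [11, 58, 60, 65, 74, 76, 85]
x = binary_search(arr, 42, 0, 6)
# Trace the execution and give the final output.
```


binary_search(arr, 42, 0, 6)
lo=0, hi=6, mid=3, arr[mid]=65
65 > 42, search left half
lo=0, hi=2, mid=1, arr[mid]=58
58 > 42, search left half
lo=0, hi=0, mid=0, arr[mid]=11
11 < 42, search right half
lo > hi, target not found, return -1
= -1


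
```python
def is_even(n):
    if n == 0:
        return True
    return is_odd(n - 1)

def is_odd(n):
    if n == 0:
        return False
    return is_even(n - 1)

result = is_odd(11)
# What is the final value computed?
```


is_odd(11)
= is_even(10)
= is_odd(9)
= is_even(8)
= is_odd(7)
= is_even(6)
= is_odd(5)
= is_even(4)
= is_odd(3)
= is_even(2)
= is_odd(1)
= is_even(0)
n == 0: return True
= True


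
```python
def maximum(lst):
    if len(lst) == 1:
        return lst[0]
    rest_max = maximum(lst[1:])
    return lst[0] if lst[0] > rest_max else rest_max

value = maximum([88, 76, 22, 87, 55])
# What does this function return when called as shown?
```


maximum([88, 76, 22, 87, 55])
= compare 88 with maximum([76, 22, 87, 55])
= compare 76 with maximum([22, 87, 55])
= compare 22 with maximum([87, 55])
= compare 87 with maximum([55])
Base: maximum([55]) = 55
compare 87 with 55: max = 87
compare 22 with 87: max = 87
compare 76 with 87: max = 87
compare 88 with 87: max = 88
= 88


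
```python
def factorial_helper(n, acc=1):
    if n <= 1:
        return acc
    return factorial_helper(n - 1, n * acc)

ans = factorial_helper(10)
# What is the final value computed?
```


factorial_helper(10, 1)
= factorial_helper(9, 10 * 1) = factorial_helper(9, 10)
= factorial_helper(8, 9 * 10) = factorial_helper(8, 90)
= factorial_helper(7, 8 * 90) = factorial_helper(7, 720)
= factorial_helper(6, 7 * 720) = factorial_helper(6, 5040)
= factorial_helper(5, 6 * 5040) = factorial_helper(5, 30240)
= factorial_helper(4, 5 * 30240) = factorial_helper(4, 151200)
= factorial_helper(3, 4 * 151200) = factorial_helper(3, 604800)
= factorial_helper(2, 3 * 604800) = factorial_helper(2, 1814400)
= factorial_helper(1, 2 * 1814400) = factorial_helper(1, 3628800)
n <= 1, return acc = 3628800


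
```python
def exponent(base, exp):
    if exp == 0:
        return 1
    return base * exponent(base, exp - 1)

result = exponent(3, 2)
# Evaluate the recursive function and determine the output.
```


exponent(3, 2)
= 3 * exponent(3, 1)
= 3 * 3 * exponent(3, 0)
= 3 * 3 * 1
= 9


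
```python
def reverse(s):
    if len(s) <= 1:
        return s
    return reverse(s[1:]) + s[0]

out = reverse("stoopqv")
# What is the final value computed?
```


reverse("stoopqv")
= reverse("toopqv") + "s"
= reverse("oopqv") + "t" + "s"
= reverse("opqv") + "o" + "t" + "s"
= reverse("pqv") + "o" + "o" + "t" + "s"
= reverse("qv") + "p" + "o" + "o" + "t" + "s"
= reverse("v") + "q" + "p" + "o" + "o" + "t" + "s"
= "v" + "q" + "p" + "o" + "o" + "t" + "s"
= "vqpoots"


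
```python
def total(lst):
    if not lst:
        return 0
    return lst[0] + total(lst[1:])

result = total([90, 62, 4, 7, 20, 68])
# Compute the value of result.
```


total([90, 62, 4, 7, 20, 68])
= 90 + total([62, 4, 7, 20, 68])
= 90 + 62 + total([4, 7, 20, 68])
= 90 + 62 + 4 + total([7, 20, 68])
= 90 + 62 + 4 + 7 + total([20, 68])
= 90 + 62 + 4 + 7 + 20 + total([68])
= 90 + 62 + 4 + 7 + 20 + 68 + total([])
= 90 + 62 + 4 + 7 + 20 + 68 + 0
= 251


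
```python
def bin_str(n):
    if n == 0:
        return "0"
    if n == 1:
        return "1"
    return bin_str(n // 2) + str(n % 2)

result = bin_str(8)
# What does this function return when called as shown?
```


bin_str(8)
= bin_str(4) + "0"
= bin_str(2) + "0" + "0"
= bin_str(1) + "0" + "0" + "0"
= "1" + "0" + "0" + "0"
= "1000"


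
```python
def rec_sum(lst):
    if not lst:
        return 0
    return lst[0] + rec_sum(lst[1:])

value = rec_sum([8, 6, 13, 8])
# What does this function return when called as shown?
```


rec_sum([8, 6, 13, 8])
= 8 + rec_sum([6, 13, 8])
= 8 + 6 + rec_sum([13, 8])
= 8 + 6 + 13 + rec_sum([8])
= 8 + 6 + 13 + 8 + rec_sum([])
= 8 + 6 + 13 + 8 + 0
= 35


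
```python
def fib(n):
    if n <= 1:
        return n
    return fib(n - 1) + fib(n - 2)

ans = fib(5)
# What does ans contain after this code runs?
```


fib(5)
= fib(4) + fib(3)
= (fib(3) + fib(2)) + fib(3)
Computing bottom-up: fib(0)=0, fib(1)=1, fib(2)=1, fib(3)=2, fib(4)=3, fib(5)=5
= 5


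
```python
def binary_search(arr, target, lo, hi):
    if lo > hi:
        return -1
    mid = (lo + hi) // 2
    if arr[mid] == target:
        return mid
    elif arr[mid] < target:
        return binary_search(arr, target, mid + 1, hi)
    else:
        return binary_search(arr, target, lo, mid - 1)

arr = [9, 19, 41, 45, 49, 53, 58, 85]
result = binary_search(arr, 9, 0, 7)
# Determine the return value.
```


binary_search(arr, 9, 0, 7)
lo=0, hi=7, mid=3, arr[mid]=45
45 > 9, search left half
lo=0, hi=2, mid=1, arr[mid]=19
19 > 9, search left half
lo=0, hi=0, mid=0, arr[mid]=9
arr[0] == 9, found at index 0
= 0


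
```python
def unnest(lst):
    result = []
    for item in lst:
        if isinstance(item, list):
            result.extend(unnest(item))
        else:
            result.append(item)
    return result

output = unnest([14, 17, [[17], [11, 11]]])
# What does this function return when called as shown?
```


unnest([14, 17, [[17], [11, 11]]])
Processing each element:
  14 is not a list -> append 14
  17 is not a list -> append 17
  [[17], [11, 11]] is a list -> unnest recursively -> [17, 11, 11]
= [14, 17, 17, 11, 11]


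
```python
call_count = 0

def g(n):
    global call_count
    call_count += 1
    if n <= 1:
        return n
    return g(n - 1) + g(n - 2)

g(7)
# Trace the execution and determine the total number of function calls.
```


g(7) calls g(6) and g(5); each non-base call branches into two more.
Let C(k) = total number of calls made by g(k), including the call to g(k) itself.
Base cases: C(0) = 1, C(1) = 1
Recurrence: C(k) = 1 + C(k-1) + C(k-2)
  C(2) = 1 + C(1) + C(0) = 1 + 1 + 1 = 3
  C(3) = 1 + C(2) + C(1) = 1 + 3 + 1 = 5
  C(4) = 1 + C(3) + C(2) = 1 + 5 + 3 = 9
  C(5) = 1 + C(4) + C(3) = 1 + 9 + 5 = 15
  C(6) = 1 + C(5) + C(4) = 1 + 15 + 9 = 25
  C(7) = 1 + C(6) + C(5) = 1 + 25 + 15 = 41
Total calls = C(7) = 41


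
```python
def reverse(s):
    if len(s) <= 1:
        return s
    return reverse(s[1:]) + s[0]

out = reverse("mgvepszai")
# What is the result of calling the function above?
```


reverse("mgvepszai")
= reverse("gvepszai") + "m"
= reverse("vepszai") + "g" + "m"
= reverse("epszai") + "v" + "g" + "m"
= reverse("pszai") + "e" + "v" + "g" + "m"
= reverse("szai") + "p" + "e" + "v" + "g" + "m"
= reverse("zai") + "s" + "p" + "e" + "v" + "g" + "m"
= reverse("ai") + "z" + "s" + "p" + "e" + "v" + "g" + "m"
= reverse("i") + "a" + "z" + "s" + "p" + "e" + "v" + "g" + "m"
= "i" + "a" + "z" + "s" + "p" + "e" + "v" + "g" + "m"
= "iazspevgm"


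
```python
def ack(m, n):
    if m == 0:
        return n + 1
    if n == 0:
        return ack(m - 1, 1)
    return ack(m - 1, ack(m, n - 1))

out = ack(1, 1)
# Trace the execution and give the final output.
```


ack(1, 1)
= ack(0, ack(1, 0))
First compute ack(1, 0) = 2
= ack(0, 2)
= 3


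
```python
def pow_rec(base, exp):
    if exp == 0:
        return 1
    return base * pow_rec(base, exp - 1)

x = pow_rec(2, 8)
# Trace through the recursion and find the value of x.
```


pow_rec(2, 8)
= 2 * pow_rec(2, 7)
= 2 * 2 * pow_rec(2, 6)
= 2 * 2 * 2 * pow_rec(2, 5)
= 2 * 2 * 2 * 2 * pow_rec(2, 4)
= 2 * 2 * 2 * 2 * 2 * pow_rec(2, 3)
= 2 * 2 * 2 * 2 * 2 * 2 * pow_rec(2, 2)
= 2 * 2 * 2 * 2 * 2 * 2 * 2 * pow_rec(2, 1)
= 2 * 2 * 2 * 2 * 2 * 2 * 2 * 2 * pow_rec(2, 0)
= 2 * 2 * 2 * 2 * 2 * 2 * 2 * 2 * 1
= 256


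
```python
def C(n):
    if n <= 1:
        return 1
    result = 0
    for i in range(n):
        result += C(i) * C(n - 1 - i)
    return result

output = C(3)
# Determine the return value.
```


C(3)
= sum of C(i) * C(3-1-i) for i in 0..2
First compute sub-values bottom-up:
  C(0) = 1, C(1) = 1
  C(2) = 1*1 + 1*1 = 2
Now C(3):
  C(0)*C(2) = 1*2 = 2
  C(1)*C(1) = 1*1 = 1
  C(2)*C(0) = 2*1 = 2
= 2 + 1 + 2
= 5


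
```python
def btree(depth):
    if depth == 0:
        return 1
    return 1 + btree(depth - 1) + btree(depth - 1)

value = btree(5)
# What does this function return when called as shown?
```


btree(5)
= 1 + btree(4) + btree(4)
= 1 + 2 * btree(4)
btree(k) = 2^(k+1) - 1
btree(0) = 1
btree(1) = 3
btree(2) = 7
btree(3) = 15
btree(4) = 31
btree(5) = 2^6 - 1 = 63


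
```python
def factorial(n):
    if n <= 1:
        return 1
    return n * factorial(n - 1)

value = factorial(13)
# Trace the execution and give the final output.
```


factorial(13)
= 13 * factorial(12)
= 13 * 12 * factorial(11)
= 13 * 12 * 11 * factorial(10)
= 13 * 12 * 11 * 10 * factorial(9)
= 13 * 12 * 11 * 10 * 9 * factorial(8)
= 13 * 12 * 11 * 10 * 9 * 8 * factorial(7)
= 13 * 12 * 11 * 10 * 9 * 8 * 7 * factorial(6)
= 13 * 12 * 11 * 10 * 9 * 8 * 7 * 6 * factorial(5)
= 13 * 12 * 11 * 10 * 9 * 8 * 7 * 6 * 5 * factorial(4)
= 13 * 12 * 11 * 10 * 9 * 8 * 7 * 6 * 5 * 4 * factorial(3)
= 13 * 12 * 11 * 10 * 9 * 8 * 7 * 6 * 5 * 4 * 3 * factorial(2)
= 13 * 12 * 11 * 10 * 9 * 8 * 7 * 6 * 5 * 4 * 3 * 2 * factorial(1)
= 13 * 12 * 11 * 10 * 9 * 8 * 7 * 6 * 5 * 4 * 3 * 2 * 1
= 6227020800


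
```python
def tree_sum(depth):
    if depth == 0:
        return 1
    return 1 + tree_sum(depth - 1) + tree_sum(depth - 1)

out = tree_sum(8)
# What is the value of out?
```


tree_sum(8)
= 1 + tree_sum(7) + tree_sum(7)
= 1 + 2 * tree_sum(7)
tree_sum(k) = 2^(k+1) - 1
tree_sum(0) = 1
tree_sum(1) = 3
tree_sum(2) = 7
tree_sum(3) = 15
tree_sum(4) = 31
tree_sum(8) = 2^9 - 1 = 511


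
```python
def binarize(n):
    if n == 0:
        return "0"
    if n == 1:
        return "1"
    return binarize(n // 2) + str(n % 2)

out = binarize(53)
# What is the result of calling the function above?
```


binarize(53)
= binarize(26) + "1"
= binarize(13) + "0" + "1"
= binarize(6) + "1" + "0" + "1"
= binarize(3) + "0" + "1" + "0" + "1"
= binarize(1) + "1" + "0" + "1" + "0" + "1"
= "1" + "1" + "0" + "1" + "0" + "1"
= "110101"


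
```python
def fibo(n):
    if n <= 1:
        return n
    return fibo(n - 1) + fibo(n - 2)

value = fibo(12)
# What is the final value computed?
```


fibo(12)
= fibo(11) + fibo(10)
= (fibo(10) + fibo(9)) + fibo(10)
Computing bottom-up: fibo(0)=0, fibo(1)=1, fibo(2)=1, fibo(3)=2, fibo(4)=3, fibo(5)=5, fibo(6)=8, fibo(7)=13, fibo(8)=21, fibo(9)=34, fibo(10)=55, fibo(11)=89, fibo(12)=144
= 144


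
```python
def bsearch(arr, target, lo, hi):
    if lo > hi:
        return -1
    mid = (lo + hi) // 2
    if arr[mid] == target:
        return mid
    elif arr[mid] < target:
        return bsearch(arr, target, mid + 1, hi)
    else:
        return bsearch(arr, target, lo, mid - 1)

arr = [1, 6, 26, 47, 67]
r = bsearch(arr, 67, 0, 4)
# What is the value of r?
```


bsearch(arr, 67, 0, 4)
lo=0, hi=4, mid=2, arr[mid]=26
26 < 67, search right half
lo=3, hi=4, mid=3, arr[mid]=47
47 < 67, search right half
lo=4, hi=4, mid=4, arr[mid]=67
arr[4] == 67, found at index 4
= 4


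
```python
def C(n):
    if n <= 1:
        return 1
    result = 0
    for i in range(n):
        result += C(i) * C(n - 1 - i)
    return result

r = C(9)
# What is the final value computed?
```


C(9)
= sum of C(i) * C(9-1-i) for i in 0..8
First compute sub-values bottom-up:
  C(0) = 1, C(1) = 1
  C(2) = 1*1 + 1*1 = 2
  C(3) = 1*2 + 1*1 + 2*1 = 5
  C(4) = 1*5 + 1*2 + 2*1 + 5*1 = 14
  C(5) = 1*14 + 1*5 + 2*2 + 5*1 + 14*1 = 42
  C(6) = 1*42 + 1*14 + 2*5 + 5*2 + 14*1 + 42*1 = 132
  C(7) = 1*132 + 1*42 + 2*14 + 5*5 + 14*2 + 42*1 + 132*1 = 429
  C(8) = 1*429 + 1*132 + 2*42 + 5*14 + 14*5 + 42*2 + 132*1 + 429*1 = 1430
Now C(9):
  C(0)*C(8) = 1*1430 = 1430
  C(1)*C(7) = 1*429 = 429
  C(2)*C(6) = 2*132 = 264
  C(3)*C(5) = 5*42 = 210
  C(4)*C(4) = 14*14 = 196
  C(5)*C(3) = 42*5 = 210
  C(6)*C(2) = 132*2 = 264
  C(7)*C(1) = 429*1 = 429
  C(8)*C(0) = 1430*1 = 1430
= 1430 + 429 + 264 + 210 + 196 + 210 + 264 + 429 + 1430
= 4862


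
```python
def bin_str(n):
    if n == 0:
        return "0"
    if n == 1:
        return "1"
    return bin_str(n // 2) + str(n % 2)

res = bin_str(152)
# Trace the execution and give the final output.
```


bin_str(152)
= bin_str(76) + "0"
= bin_str(38) + "0" + "0"
= bin_str(19) + "0" + "0" + "0"
= bin_str(9) + "1" + "0" + "0" + "0"
= bin_str(4) + "1" + "1" + "0" + "0" + "0"
= bin_str(2) + "0" + "1" + "1" + "0" + "0" + "0"
= bin_str(1) + "0" + "0" + "1" + "1" + "0" + "0" + "0"
= "1" + "0" + "0" + "1" + "1" + "0" + "0" + "0"
= "10011000"


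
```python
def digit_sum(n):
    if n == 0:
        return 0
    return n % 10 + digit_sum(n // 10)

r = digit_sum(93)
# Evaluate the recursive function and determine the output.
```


digit_sum(93)
= 3 + digit_sum(9)
= 3 + 9 + digit_sum(0)
= 3 + 9 + 0
= 12


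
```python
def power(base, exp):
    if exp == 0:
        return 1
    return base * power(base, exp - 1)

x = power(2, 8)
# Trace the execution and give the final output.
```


power(2, 8)
= 2 * power(2, 7)
= 2 * 2 * power(2, 6)
= 2 * 2 * 2 * power(2, 5)
= 2 * 2 * 2 * 2 * power(2, 4)
= 2 * 2 * 2 * 2 * 2 * power(2, 3)
= 2 * 2 * 2 * 2 * 2 * 2 * power(2, 2)
= 2 * 2 * 2 * 2 * 2 * 2 * 2 * power(2, 1)
= 2 * 2 * 2 * 2 * 2 * 2 * 2 * 2 * power(2, 0)
= 2 * 2 * 2 * 2 * 2 * 2 * 2 * 2 * 1
= 256


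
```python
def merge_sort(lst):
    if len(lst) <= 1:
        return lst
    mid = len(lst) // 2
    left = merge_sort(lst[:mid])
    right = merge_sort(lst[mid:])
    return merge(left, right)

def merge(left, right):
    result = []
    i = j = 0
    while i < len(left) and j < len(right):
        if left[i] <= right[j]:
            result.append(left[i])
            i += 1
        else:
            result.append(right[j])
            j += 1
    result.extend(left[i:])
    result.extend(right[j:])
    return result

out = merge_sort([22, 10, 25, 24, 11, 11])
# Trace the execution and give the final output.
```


merge_sort([22, 10, 25, 24, 11, 11])
Split into [22, 10, 25] and [24, 11, 11]
Left sorted: [10, 22, 25]
Right sorted: [11, 11, 24]
Merge [10, 22, 25] and [11, 11, 24]
= [10, 11, 11, 22, 24, 25]


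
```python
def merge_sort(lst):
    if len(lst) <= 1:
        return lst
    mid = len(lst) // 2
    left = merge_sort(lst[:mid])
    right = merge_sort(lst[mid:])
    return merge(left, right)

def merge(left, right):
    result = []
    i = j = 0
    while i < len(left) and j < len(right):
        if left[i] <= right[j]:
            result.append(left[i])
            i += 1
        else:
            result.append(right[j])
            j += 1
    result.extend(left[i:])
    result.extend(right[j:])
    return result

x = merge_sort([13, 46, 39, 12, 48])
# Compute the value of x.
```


merge_sort([13, 46, 39, 12, 48])
Split into [13, 46] and [39, 12, 48]
Left sorted: [13, 46]
Right sorted: [12, 39, 48]
Merge [13, 46] and [12, 39, 48]
= [12, 13, 39, 46, 48]


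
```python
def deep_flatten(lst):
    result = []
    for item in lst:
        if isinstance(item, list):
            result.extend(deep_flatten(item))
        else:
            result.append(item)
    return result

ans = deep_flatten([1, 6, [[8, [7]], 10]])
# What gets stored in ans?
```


deep_flatten([1, 6, [[8, [7]], 10]])
Processing each element:
  1 is not a list -> append 1
  6 is not a list -> append 6
  [[8, [7]], 10] is a list -> deep_flatten recursively -> [8, 7, 10]
= [1, 6, 8, 7, 10]


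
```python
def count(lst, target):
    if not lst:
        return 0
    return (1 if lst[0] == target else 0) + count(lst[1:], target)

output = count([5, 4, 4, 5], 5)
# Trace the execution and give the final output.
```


count([5, 4, 4, 5], 5)
lst[0]=5 == 5: 1 + count([4, 4, 5], 5)
lst[0]=4 != 5: 0 + count([4, 5], 5)
lst[0]=4 != 5: 0 + count([5], 5)
lst[0]=5 == 5: 1 + count([], 5)
= 2


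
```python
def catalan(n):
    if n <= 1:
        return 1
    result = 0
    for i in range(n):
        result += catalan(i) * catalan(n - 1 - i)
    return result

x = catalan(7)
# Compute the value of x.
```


catalan(7)
= sum of catalan(i) * catalan(7-1-i) for i in 0..6
First compute sub-values bottom-up:
  catalan(0) = 1, catalan(1) = 1
  catalan(2) = 1*1 + 1*1 = 2
  catalan(3) = 1*2 + 1*1 + 2*1 = 5
  catalan(4) = 1*5 + 1*2 + 2*1 + 5*1 = 14
  catalan(5) = 1*14 + 1*5 + 2*2 + 5*1 + 14*1 = 42
  catalan(6) = 1*42 + 1*14 + 2*5 + 5*2 + 14*1 + 42*1 = 132
Now catalan(7):
  catalan(0)*catalan(6) = 1*132 = 132
  catalan(1)*catalan(5) = 1*42 = 42
  catalan(2)*catalan(4) = 2*14 = 28
  catalan(3)*catalan(3) = 5*5 = 25
  catalan(4)*catalan(2) = 14*2 = 28
  catalan(5)*catalan(1) = 42*1 = 42
  catalan(6)*catalan(0) = 132*1 = 132
= 132 + 42 + 28 + 25 + 28 + 42 + 132
= 429


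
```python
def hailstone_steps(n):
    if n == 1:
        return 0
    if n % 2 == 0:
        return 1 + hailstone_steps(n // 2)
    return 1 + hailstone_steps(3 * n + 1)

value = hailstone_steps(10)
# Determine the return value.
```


hailstone_steps(10)
10 is even -> hailstone_steps(5)
5 is odd -> 3*5+1 = 16 -> hailstone_steps(16)
16 is even -> hailstone_steps(8)
8 is even -> hailstone_steps(4)
4 is even -> hailstone_steps(2)
2 is even -> hailstone_steps(1)
Reached 1 after 6 steps
= 6


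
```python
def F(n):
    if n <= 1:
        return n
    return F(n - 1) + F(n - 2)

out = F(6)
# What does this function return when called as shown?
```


F(6)
= F(5) + F(4)
= (F(4) + F(3)) + F(4)
Computing bottom-up: F(0)=0, F(1)=1, F(2)=1, F(3)=2, F(4)=3, F(5)=5, F(6)=8
= 8


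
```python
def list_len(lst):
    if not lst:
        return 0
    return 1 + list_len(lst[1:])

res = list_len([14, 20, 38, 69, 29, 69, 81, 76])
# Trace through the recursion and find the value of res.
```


list_len([14, 20, 38, 69, 29, 69, 81, 76])
= 1 + list_len([20, 38, 69, 29, 69, 81, 76])
= 1 + 1 + list_len([38, 69, 29, 69, 81, 76])
= 1 + 1 + 1 + list_len([69, 29, 69, 81, 76])
= 1 + 1 + 1 + 1 + list_len([29, 69, 81, 76])
= 1 + 1 + 1 + 1 + 1 + list_len([69, 81, 76])
= 1 + 1 + 1 + 1 + 1 + 1 + list_len([81, 76])
= 1 + 1 + 1 + 1 + 1 + 1 + 1 + list_len([76])
= 1 + 1 + 1 + 1 + 1 + 1 + 1 + 1 + list_len([])
= 1 + 1 + 1 + 1 + 1 + 1 + 1 + 1 + 0
= 8


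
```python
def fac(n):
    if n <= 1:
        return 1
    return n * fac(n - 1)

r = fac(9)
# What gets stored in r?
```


fac(9)
= 9 * fac(8)
= 9 * 8 * fac(7)
= 9 * 8 * 7 * fac(6)
= 9 * 8 * 7 * 6 * fac(5)
= 9 * 8 * 7 * 6 * 5 * fac(4)
= 9 * 8 * 7 * 6 * 5 * 4 * fac(3)
= 9 * 8 * 7 * 6 * 5 * 4 * 3 * fac(2)
= 9 * 8 * 7 * 6 * 5 * 4 * 3 * 2 * fac(1)
= 9 * 8 * 7 * 6 * 5 * 4 * 3 * 2 * 1
= 362880


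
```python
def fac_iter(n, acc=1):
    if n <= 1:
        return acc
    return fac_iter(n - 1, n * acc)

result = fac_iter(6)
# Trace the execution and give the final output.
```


fac_iter(6, 1)
= fac_iter(5, 6 * 1) = fac_iter(5, 6)
= fac_iter(4, 5 * 6) = fac_iter(4, 30)
= fac_iter(3, 4 * 30) = fac_iter(3, 120)
= fac_iter(2, 3 * 120) = fac_iter(2, 360)
= fac_iter(1, 2 * 360) = fac_iter(1, 720)
n <= 1, return acc = 720


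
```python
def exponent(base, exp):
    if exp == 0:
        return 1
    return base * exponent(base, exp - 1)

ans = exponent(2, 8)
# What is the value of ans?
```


exponent(2, 8)
= 2 * exponent(2, 7)
= 2 * 2 * exponent(2, 6)
= 2 * 2 * 2 * exponent(2, 5)
= 2 * 2 * 2 * 2 * exponent(2, 4)
= 2 * 2 * 2 * 2 * 2 * exponent(2, 3)
= 2 * 2 * 2 * 2 * 2 * 2 * exponent(2, 2)
= 2 * 2 * 2 * 2 * 2 * 2 * 2 * exponent(2, 1)
= 2 * 2 * 2 * 2 * 2 * 2 * 2 * 2 * exponent(2, 0)
= 2 * 2 * 2 * 2 * 2 * 2 * 2 * 2 * 1
= 256


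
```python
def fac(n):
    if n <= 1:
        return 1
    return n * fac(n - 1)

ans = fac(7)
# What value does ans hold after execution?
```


fac(7)
= 7 * fac(6)
= 7 * 6 * fac(5)
= 7 * 6 * 5 * fac(4)
= 7 * 6 * 5 * 4 * fac(3)
= 7 * 6 * 5 * 4 * 3 * fac(2)
= 7 * 6 * 5 * 4 * 3 * 2 * fac(1)
= 7 * 6 * 5 * 4 * 3 * 2 * 1
= 5040


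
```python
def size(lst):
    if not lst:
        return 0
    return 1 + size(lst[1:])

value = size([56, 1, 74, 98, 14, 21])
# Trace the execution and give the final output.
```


size([56, 1, 74, 98, 14, 21])
= 1 + size([1, 74, 98, 14, 21])
= 1 + 1 + size([74, 98, 14, 21])
= 1 + 1 + 1 + size([98, 14, 21])
= 1 + 1 + 1 + 1 + size([14, 21])
= 1 + 1 + 1 + 1 + 1 + size([21])
= 1 + 1 + 1 + 1 + 1 + 1 + size([])
= 1 + 1 + 1 + 1 + 1 + 1 + 0
= 6


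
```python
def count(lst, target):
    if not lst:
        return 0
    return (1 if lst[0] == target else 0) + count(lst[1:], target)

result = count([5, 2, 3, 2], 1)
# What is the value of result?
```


count([5, 2, 3, 2], 1)
lst[0]=5 != 1: 0 + count([2, 3, 2], 1)
lst[0]=2 != 1: 0 + count([3, 2], 1)
lst[0]=3 != 1: 0 + count([2], 1)
lst[0]=2 != 1: 0 + count([], 1)
= 0


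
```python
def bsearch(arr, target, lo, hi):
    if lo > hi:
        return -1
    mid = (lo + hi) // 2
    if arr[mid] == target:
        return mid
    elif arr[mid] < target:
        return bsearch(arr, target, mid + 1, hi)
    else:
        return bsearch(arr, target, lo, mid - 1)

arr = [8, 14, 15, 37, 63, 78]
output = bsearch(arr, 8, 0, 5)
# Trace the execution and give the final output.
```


bsearch(arr, 8, 0, 5)
lo=0, hi=5, mid=2, arr[mid]=15
15 > 8, search left half
lo=0, hi=1, mid=0, arr[mid]=8
arr[0] == 8, found at index 0
= 0


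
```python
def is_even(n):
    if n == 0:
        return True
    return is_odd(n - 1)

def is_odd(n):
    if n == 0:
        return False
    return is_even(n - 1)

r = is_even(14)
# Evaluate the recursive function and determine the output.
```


is_even(14)
= is_odd(13)
= is_even(12)
= is_odd(11)
= is_even(10)
= is_odd(9)
= is_even(8)
= is_odd(7)
= is_even(6)
= is_odd(5)
= is_even(4)
= is_odd(3)
= is_even(2)
= is_odd(1)
= is_even(0)
n == 0: return True
= True


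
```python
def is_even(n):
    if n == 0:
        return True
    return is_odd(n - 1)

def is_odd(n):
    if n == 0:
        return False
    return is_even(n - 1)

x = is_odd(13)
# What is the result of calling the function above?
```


is_odd(13)
= is_even(12)
= is_odd(11)
= is_even(10)
= is_odd(9)
= is_even(8)
= is_odd(7)
= is_even(6)
= is_odd(5)
= is_even(4)
= is_odd(3)
= is_even(2)
= is_odd(1)
= is_even(0)
n == 0: return True
= True


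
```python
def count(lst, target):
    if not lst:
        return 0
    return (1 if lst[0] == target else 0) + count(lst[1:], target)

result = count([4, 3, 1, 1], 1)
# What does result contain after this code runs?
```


count([4, 3, 1, 1], 1)
lst[0]=4 != 1: 0 + count([3, 1, 1], 1)
lst[0]=3 != 1: 0 + count([1, 1], 1)
lst[0]=1 == 1: 1 + count([1], 1)
lst[0]=1 == 1: 1 + count([], 1)
= 2


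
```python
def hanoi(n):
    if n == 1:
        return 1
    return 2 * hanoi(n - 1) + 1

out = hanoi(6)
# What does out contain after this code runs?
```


hanoi(6)
= 2 * hanoi(5) + 1
= 2 * (2 * hanoi(4) + 1) + 1
= 2 * (2 * (2 * hanoi(3) + 1) + 1) + 1
= 2 * (2 * (2 * (2 * hanoi(2) + 1) + 1) + 1) + 1
= 2 * (2 * (2 * (2 * (2 * hanoi(1) + 1) + 1) + 1) + 1) + 1
Now compute bottom-up:
hanoi(1) = 1
hanoi(2) = 2 * 1 + 1 = 3
hanoi(3) = 2 * 3 + 1 = 7
hanoi(4) = 2 * 7 + 1 = 15
hanoi(5) = 2 * 15 + 1 = 31
hanoi(6) = 2 * 31 + 1 = 63
= 63


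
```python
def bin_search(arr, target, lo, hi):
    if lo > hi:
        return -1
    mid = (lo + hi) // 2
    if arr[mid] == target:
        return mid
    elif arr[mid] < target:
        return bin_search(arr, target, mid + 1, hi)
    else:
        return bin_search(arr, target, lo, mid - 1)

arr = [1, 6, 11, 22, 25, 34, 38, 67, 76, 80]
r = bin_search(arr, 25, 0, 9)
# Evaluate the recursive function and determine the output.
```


bin_search(arr, 25, 0, 9)
lo=0, hi=9, mid=4, arr[mid]=25
arr[4] == 25, found at index 4
= 4
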